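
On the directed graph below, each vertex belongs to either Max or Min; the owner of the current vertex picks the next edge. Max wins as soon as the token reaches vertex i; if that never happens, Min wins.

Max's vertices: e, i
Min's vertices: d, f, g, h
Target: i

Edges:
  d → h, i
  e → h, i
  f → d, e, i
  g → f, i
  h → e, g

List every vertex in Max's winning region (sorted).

A0 = {i}
A1: add {e} — e (Max) has e→i.
A2 = A1; e.g. d (Min) can still go to h. Fixed point.
Max's winning region = {e, i}.

e, i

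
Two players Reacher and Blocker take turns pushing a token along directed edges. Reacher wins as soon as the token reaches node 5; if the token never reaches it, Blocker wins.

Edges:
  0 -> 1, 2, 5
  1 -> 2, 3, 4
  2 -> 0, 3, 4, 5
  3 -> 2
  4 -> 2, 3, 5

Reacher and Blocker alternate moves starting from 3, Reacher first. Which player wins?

Track states (vertex, player-to-move).
A0 = {(5,Reacher), (5,Blocker)}
A1: add {(0,Reacher), (2,Reacher), (4,Reacher)}.
A2: add {(3,Blocker)}.
A3: add {(1,Reacher)}.
A4: add {(0,Blocker)}.
A5 = A4; e.g. (1,Blocker) stays out. (3,Reacher) never enters ⇒ Blocker avoids the target.

Blocker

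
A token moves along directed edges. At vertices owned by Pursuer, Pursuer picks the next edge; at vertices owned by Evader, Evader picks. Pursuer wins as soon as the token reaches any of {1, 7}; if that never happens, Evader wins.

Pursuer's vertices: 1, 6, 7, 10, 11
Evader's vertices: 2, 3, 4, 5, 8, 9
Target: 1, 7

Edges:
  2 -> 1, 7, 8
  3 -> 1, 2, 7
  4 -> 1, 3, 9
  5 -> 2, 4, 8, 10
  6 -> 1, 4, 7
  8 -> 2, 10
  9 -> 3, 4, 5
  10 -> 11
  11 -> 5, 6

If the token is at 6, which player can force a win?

Pursuer

A0 = {1, 7}
A1: add {6} — 6 (Pursuer) has 6→1.
6 ∈ A1, so Pursuer can force the target.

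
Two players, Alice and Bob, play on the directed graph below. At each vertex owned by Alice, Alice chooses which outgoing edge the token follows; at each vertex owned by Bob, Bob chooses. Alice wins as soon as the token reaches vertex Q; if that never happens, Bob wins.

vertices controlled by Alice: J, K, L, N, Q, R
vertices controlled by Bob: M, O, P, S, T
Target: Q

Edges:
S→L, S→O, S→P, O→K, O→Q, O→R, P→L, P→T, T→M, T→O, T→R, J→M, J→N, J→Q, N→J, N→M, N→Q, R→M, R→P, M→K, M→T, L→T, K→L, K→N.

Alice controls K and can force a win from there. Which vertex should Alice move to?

N

A0 = {Q}
A1: add {J, N} — J (Alice) has J→Q; N (Alice) has N→Q.
A2: add {K} — K (Alice) has K→N.
A3 = A2; e.g. L (Alice) has no edge into A2. Fixed point.
From K, successor N is in the attractor (rank 1); the other successor L is not.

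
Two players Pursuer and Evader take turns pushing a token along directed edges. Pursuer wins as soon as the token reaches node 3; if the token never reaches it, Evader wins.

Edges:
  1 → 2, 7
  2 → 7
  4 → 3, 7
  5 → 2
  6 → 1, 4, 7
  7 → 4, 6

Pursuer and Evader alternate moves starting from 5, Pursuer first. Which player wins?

Track states (vertex, player-to-move).
A0 = {(3,Pursuer), (3,Evader)}
A1: add {(4,Pursuer)}.
A2 = A1; e.g. (1,Pursuer) stays out. (5,Pursuer) never enters ⇒ Evader avoids the target.

Evader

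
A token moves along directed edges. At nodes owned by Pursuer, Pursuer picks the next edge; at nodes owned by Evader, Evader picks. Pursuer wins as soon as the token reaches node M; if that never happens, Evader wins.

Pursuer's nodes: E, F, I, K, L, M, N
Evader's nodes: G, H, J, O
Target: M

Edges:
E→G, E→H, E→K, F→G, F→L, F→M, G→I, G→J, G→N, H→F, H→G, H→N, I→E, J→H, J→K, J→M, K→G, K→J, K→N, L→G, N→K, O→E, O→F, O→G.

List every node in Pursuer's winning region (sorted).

F, M

A0 = {M}
A1: add {F} — F (Pursuer) has F→M.
A2 = A1; e.g. E (Pursuer) has no edge into A1. Fixed point.
Pursuer's winning region = {F, M}.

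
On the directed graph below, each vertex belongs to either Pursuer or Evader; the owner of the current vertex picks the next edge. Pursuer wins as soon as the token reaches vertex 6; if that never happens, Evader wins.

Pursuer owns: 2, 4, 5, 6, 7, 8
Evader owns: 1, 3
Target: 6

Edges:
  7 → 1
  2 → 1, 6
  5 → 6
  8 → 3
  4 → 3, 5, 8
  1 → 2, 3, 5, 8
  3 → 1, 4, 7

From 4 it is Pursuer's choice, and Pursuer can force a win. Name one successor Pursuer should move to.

A0 = {6}
A1: add {2, 5} — 2 (Pursuer) has 2→6; 5 (Pursuer) has 5→6.
A2: add {4} — 4 (Pursuer) has 4→5.
A3 = A2; e.g. 1 (Evader) can still go to 3. Fixed point.
From 4, successor 5 is in the attractor (rank 1); the other successors 3, 8 are not.

5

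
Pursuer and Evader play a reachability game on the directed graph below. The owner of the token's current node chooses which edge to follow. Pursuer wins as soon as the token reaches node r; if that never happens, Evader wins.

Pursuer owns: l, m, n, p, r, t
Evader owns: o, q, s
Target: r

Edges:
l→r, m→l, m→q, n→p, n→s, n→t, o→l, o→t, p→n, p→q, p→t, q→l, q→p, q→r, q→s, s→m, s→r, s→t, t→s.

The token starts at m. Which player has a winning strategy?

Pursuer

A0 = {r}
A1: add {l} — l (Pursuer) has l→r.
A2: add {m} — m (Pursuer) has m→l.
A3 = A2; e.g. n (Pursuer) has no edge into A2. Fixed point.
m ∈ A2, so Pursuer can force the target.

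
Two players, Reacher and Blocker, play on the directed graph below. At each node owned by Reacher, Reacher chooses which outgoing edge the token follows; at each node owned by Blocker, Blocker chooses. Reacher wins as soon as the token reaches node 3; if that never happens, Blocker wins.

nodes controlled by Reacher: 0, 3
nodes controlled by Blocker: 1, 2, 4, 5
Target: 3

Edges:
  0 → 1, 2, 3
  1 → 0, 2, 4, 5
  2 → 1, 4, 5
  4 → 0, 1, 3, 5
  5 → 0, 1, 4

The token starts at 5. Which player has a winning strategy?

A0 = {3}
A1: add {0} — 0 (Reacher) has 0→3.
A2 = A1; e.g. 1 (Blocker) can still go to 2. Fixed point.
5 never enters the attractor, so Blocker can avoid the target forever.

Blocker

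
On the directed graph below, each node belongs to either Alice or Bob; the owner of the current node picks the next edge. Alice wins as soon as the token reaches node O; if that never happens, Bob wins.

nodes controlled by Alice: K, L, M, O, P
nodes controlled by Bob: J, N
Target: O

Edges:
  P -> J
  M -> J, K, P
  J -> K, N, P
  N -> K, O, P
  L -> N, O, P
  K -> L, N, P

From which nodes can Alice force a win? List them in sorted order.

K, L, M, O

A0 = {O}
A1: add {L} — L (Alice) has L→O.
A2: add {K} — K (Alice) has K→L.
A3: add {M} — M (Alice) has M→K.
A4 = A3; e.g. J (Bob) can still go to N. Fixed point.
Alice's winning region = {K, L, M, O}.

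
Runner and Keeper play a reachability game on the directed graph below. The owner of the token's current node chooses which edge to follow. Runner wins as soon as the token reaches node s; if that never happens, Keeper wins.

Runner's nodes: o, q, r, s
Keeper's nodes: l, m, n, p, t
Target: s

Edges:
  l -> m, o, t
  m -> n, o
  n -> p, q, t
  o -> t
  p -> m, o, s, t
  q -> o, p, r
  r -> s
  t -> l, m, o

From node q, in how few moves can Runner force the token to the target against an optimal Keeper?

A0 = {s}
A1: add {r} — r (Runner) has r→s.
A2: add {q} — q (Runner) has q→r.
A3 = A2; e.g. l (Keeper) can still go to m. Fixed point.
q enters the attractor at level 2, so Runner can force the target in 2 moves from there.

2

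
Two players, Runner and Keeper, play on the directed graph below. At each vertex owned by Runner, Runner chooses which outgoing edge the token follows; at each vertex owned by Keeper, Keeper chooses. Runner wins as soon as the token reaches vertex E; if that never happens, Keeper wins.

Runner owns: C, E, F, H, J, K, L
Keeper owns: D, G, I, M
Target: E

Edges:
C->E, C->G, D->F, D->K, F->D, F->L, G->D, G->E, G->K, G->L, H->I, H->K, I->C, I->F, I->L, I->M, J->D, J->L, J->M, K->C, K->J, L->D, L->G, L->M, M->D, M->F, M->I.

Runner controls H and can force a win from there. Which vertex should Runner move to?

K

A0 = {E}
A1: add {C} — C (Runner) has C→E.
A2: add {K} — K (Runner) has K→C.
A3: add {H} — H (Runner) has H→K.
A4 = A3; e.g. D (Keeper) can still go to F. Fixed point.
From H, successor K is in the attractor (rank 2); the other successor I is not.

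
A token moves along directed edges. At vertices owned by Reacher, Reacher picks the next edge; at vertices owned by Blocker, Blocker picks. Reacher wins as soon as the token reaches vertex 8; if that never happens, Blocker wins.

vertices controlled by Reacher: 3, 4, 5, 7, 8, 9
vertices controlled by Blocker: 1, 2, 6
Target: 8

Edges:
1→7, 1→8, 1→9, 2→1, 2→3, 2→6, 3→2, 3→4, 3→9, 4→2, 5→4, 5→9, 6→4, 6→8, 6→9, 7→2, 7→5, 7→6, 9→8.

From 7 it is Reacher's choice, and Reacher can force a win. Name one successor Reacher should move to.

5

A0 = {8}
A1: add {9} — 9 (Reacher) has 9→8.
A2: add {3, 5} — 3 (Reacher) has 3→9; 5 (Reacher) has 5→9.
A3: add {7} — 7 (Reacher) has 7→5.
A4: add {1} — 1 (Blocker): all of {7, 8, 9} already in.
A5 = A4; e.g. 2 (Blocker) can still go to 6. Fixed point.
From 7, successor 5 is in the attractor (rank 2); the other successors 2, 6 are not.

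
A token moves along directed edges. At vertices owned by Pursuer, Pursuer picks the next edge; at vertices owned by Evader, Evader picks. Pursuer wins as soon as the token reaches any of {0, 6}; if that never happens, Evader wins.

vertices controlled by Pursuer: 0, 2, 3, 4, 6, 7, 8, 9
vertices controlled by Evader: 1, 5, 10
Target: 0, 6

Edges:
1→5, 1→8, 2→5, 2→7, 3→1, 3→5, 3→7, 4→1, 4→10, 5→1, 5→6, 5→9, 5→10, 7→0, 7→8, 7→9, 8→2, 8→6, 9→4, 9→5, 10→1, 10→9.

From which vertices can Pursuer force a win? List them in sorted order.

A0 = {0, 6}
A1: add {7, 8} — 7 (Pursuer) has 7→0; 8 (Pursuer) has 8→6.
A2: add {2, 3} — 2 (Pursuer) has 2→7; 3 (Pursuer) has 3→7.
A3 = A2; e.g. 1 (Evader) can still go to 5. Fixed point.
Pursuer's winning region = {0, 2, 3, 6, 7, 8}.

0, 2, 3, 6, 7, 8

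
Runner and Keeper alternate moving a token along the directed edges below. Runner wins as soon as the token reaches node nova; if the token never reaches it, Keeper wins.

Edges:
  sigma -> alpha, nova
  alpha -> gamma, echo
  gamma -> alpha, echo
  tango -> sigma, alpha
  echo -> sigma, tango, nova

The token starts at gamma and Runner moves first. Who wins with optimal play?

Keeper

Track states (vertex, player-to-move).
A0 = {(nova,Runner), (nova,Keeper)}
A1: add {(sigma,Runner), (echo,Runner)}.
A2 = A1; e.g. (sigma,Keeper) stays out. (gamma,Runner) never enters ⇒ Keeper avoids the target.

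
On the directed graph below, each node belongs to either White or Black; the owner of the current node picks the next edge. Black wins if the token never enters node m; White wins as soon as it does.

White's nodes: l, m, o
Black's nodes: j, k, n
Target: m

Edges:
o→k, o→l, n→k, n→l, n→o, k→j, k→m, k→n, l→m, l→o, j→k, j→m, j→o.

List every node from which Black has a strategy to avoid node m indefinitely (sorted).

j, k, n

A0 = {m}
A1: add {l} — l (White) has l→m.
A2: add {o} — o (White) has o→l.
A3 = A2; e.g. j (Black) can still go to k. Fixed point.
White's attractor = {l, m, o}; Black avoids the target exactly from the complement.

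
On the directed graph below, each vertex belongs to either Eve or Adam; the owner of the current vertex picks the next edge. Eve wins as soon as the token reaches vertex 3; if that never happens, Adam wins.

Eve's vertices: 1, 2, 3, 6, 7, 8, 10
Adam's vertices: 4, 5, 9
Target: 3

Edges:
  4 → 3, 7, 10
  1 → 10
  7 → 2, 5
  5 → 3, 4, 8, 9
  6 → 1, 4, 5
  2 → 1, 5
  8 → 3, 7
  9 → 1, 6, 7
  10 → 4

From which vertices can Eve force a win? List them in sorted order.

3, 8

A0 = {3}
A1: add {8} — 8 (Eve) has 8→3.
A2 = A1; e.g. 1 (Eve) has no edge into A1. Fixed point.
Eve's winning region = {3, 8}.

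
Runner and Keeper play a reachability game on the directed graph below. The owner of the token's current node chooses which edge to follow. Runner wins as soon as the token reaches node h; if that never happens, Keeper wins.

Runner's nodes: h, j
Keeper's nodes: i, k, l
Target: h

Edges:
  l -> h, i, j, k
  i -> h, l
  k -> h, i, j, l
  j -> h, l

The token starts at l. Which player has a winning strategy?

A0 = {h}
A1: add {j} — j (Runner) has j→h.
A2 = A1; e.g. i (Keeper) can still go to l. Fixed point.
l never enters the attractor, so Keeper can avoid the target forever.

Keeper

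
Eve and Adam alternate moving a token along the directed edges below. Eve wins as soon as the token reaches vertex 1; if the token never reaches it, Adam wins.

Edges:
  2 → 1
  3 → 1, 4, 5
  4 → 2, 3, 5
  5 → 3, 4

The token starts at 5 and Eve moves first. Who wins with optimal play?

Adam

Track states (vertex, player-to-move).
A0 = {(1,Eve), (1,Adam)}
A1: add {(2,Eve), (2,Adam), (3,Eve)}.
A2: add {(4,Eve)}.
A3: add {(5,Adam)}.
A4 = A3; e.g. (3,Adam) stays out. (5,Eve) never enters ⇒ Adam avoids the target.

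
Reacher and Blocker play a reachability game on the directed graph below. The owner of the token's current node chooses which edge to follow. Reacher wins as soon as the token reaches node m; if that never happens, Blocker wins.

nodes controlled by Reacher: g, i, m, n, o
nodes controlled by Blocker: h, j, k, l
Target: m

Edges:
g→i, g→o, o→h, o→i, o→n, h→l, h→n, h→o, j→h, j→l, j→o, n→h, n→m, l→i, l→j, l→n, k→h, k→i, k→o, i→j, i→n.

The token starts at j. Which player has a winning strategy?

A0 = {m}
A1: add {n} — n (Reacher) has n→m.
A2: add {i, o} — i (Reacher) has i→n; o (Reacher) has o→n.
A3: add {g} — g (Reacher) has g→i.
A4 = A3; e.g. h (Blocker) can still go to l. Fixed point.
j never enters the attractor, so Blocker can avoid the target forever.

Blocker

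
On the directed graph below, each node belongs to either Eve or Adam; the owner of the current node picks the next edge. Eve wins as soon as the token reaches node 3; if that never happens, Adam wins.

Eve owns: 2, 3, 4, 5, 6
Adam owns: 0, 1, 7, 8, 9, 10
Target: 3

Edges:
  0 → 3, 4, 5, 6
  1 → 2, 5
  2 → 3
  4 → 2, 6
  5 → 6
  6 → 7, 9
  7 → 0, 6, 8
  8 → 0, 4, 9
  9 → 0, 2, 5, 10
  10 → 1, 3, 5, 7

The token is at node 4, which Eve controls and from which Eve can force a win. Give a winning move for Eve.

A0 = {3}
A1: add {2} — 2 (Eve) has 2→3.
A2: add {4} — 4 (Eve) has 4→2.
A3 = A2; e.g. 0 (Adam) can still go to 5. Fixed point.
From 4, successor 2 is in the attractor (rank 1); the other successor 6 is not.

2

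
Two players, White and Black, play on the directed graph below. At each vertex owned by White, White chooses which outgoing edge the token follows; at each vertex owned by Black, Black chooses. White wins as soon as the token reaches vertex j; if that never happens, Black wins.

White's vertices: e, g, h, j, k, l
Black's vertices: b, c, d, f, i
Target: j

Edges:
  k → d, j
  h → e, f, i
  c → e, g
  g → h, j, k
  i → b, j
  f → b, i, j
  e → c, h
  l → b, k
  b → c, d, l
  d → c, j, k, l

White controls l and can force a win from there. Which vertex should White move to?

k

A0 = {j}
A1: add {g, k} — g (White) has g→j; k (White) has k→j.
A2: add {l} — l (White) has l→k.
A3 = A2; e.g. b (Black) can still go to c. Fixed point.
From l, successor k is in the attractor (rank 1); the other successor b is not.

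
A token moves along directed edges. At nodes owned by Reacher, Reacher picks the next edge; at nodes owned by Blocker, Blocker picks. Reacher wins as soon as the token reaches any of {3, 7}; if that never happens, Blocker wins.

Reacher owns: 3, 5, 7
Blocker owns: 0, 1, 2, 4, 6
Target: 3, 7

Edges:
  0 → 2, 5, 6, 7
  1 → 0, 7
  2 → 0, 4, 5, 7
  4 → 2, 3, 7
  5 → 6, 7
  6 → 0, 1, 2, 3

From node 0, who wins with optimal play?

A0 = {3, 7}
A1: add {5} — 5 (Reacher) has 5→7.
A2 = A1; e.g. 0 (Blocker) can still go to 2. Fixed point.
0 never enters the attractor, so Blocker can avoid the target forever.

Blocker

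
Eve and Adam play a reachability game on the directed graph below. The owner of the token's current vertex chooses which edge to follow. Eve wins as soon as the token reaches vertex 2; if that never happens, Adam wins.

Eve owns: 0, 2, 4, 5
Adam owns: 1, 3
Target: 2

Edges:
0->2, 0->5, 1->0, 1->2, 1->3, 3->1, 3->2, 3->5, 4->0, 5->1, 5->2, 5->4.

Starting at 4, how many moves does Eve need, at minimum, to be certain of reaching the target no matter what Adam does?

A0 = {2}
A1: add {0, 5} — 0 (Eve) has 0→2; 5 (Eve) has 5→2.
A2: add {4} — 4 (Eve) has 4→0.
A3 = A2; e.g. 1 (Adam) can still go to 3. Fixed point.
4 enters the attractor at level 2, so Eve can force the target in 2 moves from there.

2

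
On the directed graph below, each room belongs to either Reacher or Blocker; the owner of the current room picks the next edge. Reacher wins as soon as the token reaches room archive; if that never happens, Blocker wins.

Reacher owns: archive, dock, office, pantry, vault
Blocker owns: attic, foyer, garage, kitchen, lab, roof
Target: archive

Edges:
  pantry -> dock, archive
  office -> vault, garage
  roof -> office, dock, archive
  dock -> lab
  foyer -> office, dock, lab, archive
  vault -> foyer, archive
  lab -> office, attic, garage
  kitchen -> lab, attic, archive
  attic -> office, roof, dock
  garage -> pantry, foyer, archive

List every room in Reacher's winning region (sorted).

archive, office, pantry, vault

A0 = {archive}
A1: add {pantry, vault} — pantry (Reacher) has pantry→archive; vault (Reacher) has vault→archive.
A2: add {office} — office (Reacher) has office→vault.
A3 = A2; e.g. roof (Blocker) can still go to dock. Fixed point.
Reacher's winning region = {archive, office, pantry, vault}.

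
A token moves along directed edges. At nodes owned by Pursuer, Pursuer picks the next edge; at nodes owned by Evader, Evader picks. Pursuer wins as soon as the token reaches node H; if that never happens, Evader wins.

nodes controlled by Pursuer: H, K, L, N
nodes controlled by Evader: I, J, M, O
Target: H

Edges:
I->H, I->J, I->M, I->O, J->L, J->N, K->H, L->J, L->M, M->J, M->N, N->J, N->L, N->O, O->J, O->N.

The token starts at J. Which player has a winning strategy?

Evader

A0 = {H}
A1: add {K} — K (Pursuer) has K→H.
A2 = A1; e.g. I (Evader) can still go to J. Fixed point.
J never enters the attractor, so Evader can avoid the target forever.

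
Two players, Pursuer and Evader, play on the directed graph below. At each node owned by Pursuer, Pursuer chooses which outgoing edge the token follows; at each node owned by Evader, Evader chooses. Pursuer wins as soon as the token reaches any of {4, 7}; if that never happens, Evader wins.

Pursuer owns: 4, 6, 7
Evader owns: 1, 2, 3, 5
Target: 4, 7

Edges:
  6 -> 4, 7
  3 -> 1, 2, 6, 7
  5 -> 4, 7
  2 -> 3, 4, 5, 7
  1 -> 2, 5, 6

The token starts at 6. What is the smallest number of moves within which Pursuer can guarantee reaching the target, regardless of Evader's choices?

1

A0 = {4, 7}
A1: add {5, 6} — 5 (Evader): all of {4, 7} already in; 6 (Pursuer) has 6→4.
A2 = A1; e.g. 1 (Evader) can still go to 2. Fixed point.
6 enters the attractor at level 1, so Pursuer can force the target in 1 move from there.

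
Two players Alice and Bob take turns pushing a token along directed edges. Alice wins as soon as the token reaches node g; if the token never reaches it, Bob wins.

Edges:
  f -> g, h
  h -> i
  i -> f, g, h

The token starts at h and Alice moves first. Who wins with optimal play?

Bob

Track states (vertex, player-to-move).
A0 = {(g,Alice), (g,Bob)}
A1: add {(f,Alice), (i,Alice)}.
A2: add {(h,Bob)}.
A3 = A2; e.g. (f,Bob) stays out. (h,Alice) never enters ⇒ Bob avoids the target.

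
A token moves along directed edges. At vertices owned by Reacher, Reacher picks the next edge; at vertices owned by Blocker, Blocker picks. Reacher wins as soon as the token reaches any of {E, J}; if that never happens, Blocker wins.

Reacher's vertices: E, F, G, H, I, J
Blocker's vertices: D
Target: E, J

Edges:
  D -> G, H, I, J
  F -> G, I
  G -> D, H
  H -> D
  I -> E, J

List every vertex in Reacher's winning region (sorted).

E, F, I, J

A0 = {E, J}
A1: add {I} — I (Reacher) has I→E.
A2: add {F} — F (Reacher) has F→I.
A3 = A2; e.g. D (Blocker) can still go to G. Fixed point.
Reacher's winning region = {E, F, I, J}.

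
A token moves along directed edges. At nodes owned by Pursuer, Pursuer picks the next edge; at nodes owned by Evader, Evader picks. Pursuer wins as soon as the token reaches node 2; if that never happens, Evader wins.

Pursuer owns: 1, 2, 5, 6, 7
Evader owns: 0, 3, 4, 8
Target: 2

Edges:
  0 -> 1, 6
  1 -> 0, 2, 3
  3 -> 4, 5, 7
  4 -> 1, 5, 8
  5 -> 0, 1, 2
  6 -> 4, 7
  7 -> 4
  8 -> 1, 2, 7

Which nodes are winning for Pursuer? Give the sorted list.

1, 2, 5

A0 = {2}
A1: add {1, 5} — 1 (Pursuer) has 1→2; 5 (Pursuer) has 5→2.
A2 = A1; e.g. 0 (Evader) can still go to 6. Fixed point.
Pursuer's winning region = {1, 2, 5}.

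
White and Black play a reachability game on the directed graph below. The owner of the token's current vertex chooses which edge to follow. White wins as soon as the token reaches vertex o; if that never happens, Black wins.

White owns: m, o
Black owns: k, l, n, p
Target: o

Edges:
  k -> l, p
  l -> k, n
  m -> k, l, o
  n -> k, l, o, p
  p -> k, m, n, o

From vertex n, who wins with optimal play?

Black

A0 = {o}
A1: add {m} — m (White) has m→o.
A2 = A1; e.g. k (Black) can still go to l. Fixed point.
n never enters the attractor, so Black can avoid the target forever.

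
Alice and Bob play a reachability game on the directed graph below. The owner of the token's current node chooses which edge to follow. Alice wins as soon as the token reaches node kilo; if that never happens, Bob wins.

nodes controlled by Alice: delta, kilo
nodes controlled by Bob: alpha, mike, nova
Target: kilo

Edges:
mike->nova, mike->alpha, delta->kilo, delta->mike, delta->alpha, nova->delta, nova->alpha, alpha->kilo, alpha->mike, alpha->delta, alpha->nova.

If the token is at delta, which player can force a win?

Alice

A0 = {kilo}
A1: add {delta} — delta (Alice) has delta→kilo.
A2 = A1; e.g. mike (Bob) can still go to nova. Fixed point.
delta ∈ A1, so Alice can force the target.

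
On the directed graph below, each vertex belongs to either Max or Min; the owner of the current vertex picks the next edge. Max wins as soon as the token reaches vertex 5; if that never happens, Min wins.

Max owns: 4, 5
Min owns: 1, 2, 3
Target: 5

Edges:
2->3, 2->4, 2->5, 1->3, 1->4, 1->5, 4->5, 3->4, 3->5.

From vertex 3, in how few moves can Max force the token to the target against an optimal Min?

A0 = {5}
A1: add {4} — 4 (Max) has 4→5.
A2: add {3} — 3 (Min): all of {4, 5} already in.
3 enters the attractor at level 2, so Max can force the target in 2 moves from there.

2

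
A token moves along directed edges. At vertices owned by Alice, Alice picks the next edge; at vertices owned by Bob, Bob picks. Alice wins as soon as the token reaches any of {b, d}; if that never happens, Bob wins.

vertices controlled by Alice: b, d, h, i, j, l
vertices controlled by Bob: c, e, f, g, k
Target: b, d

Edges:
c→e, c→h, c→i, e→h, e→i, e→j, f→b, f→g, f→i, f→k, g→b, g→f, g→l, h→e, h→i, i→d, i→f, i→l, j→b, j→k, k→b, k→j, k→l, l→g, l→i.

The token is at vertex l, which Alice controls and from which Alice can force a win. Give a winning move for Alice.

i

A0 = {b, d}
A1: add {i, j} — i (Alice) has i→d; j (Alice) has j→b.
A2: add {h, l} — h (Alice) has h→i; l (Alice) has l→i.
A3: add {e, k} — e (Bob): all of {h, i, j} already in; k (Bob): all of {b, j, l} already in.
A4: add {c} — c (Bob): all of {e, h, i} already in.
A5 = A4; e.g. f (Bob) can still go to g. Fixed point.
From l, successor i is in the attractor (rank 1); the other successor g is not.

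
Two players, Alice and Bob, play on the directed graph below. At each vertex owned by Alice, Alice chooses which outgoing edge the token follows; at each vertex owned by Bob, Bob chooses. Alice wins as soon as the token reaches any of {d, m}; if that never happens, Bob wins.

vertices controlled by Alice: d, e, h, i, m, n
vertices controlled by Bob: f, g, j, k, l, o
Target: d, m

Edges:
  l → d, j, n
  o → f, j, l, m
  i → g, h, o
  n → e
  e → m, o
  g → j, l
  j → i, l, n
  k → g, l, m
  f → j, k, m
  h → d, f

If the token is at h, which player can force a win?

A0 = {d, m}
A1: add {e, h} — e (Alice) has e→m; h (Alice) has h→d.
h ∈ A1, so Alice can force the target.

Alice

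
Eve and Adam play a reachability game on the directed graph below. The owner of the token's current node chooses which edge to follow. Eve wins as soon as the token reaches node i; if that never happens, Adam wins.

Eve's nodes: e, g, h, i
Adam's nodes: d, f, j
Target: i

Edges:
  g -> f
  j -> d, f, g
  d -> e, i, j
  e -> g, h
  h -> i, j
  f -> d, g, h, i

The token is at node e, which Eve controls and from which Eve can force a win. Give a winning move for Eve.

A0 = {i}
A1: add {h} — h (Eve) has h→i.
A2: add {e} — e (Eve) has e→h.
A3 = A2; e.g. d (Adam) can still go to j. Fixed point.
From e, successor h is in the attractor (rank 1); the other successor g is not.

h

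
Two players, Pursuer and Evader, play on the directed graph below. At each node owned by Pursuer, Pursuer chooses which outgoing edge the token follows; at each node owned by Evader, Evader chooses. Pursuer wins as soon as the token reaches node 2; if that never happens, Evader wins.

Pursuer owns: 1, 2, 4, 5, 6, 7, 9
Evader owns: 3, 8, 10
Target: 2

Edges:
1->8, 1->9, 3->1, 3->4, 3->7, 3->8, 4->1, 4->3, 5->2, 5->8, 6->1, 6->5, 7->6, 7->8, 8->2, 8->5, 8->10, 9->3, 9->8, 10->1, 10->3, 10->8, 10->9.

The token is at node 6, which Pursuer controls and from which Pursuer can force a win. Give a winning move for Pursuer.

5

A0 = {2}
A1: add {5} — 5 (Pursuer) has 5→2.
A2: add {6} — 6 (Pursuer) has 6→5.
A3: add {7} — 7 (Pursuer) has 7→6.
A4 = A3; e.g. 1 (Pursuer) has no edge into A3. Fixed point.
From 6, successor 5 is in the attractor (rank 1); the other successor 1 is not.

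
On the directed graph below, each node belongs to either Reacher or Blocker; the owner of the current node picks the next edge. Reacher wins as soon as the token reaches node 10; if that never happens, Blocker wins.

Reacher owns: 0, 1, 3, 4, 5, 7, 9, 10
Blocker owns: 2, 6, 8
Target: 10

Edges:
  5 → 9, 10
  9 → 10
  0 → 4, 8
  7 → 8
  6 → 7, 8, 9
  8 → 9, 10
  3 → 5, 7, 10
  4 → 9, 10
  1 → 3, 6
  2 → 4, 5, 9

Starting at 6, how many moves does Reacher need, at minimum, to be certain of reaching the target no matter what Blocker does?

A0 = {10}
A1: add {3, 4, 5, 9} — 3 (Reacher) has 3→10; 4 (Reacher) has 4→10; 5 (Reacher) has 5→10; 9 (Reacher) has 9→10.
A2: add {0, 1, 2, 8} — 0 (Reacher) has 0→4; 1 (Reacher) has 1→3; 2 (Blocker): all of {4, 5, 9} already in; 8 (Blocker): all of {9, 10} already in.
A3: add {7} — 7 (Reacher) has 7→8.
A4: add {6} — 6 (Blocker): all of {7, 8, 9} already in.
A4 = all vertices. Fixed point.
6 enters the attractor at level 4, so Reacher can force the target in 4 moves from there.

4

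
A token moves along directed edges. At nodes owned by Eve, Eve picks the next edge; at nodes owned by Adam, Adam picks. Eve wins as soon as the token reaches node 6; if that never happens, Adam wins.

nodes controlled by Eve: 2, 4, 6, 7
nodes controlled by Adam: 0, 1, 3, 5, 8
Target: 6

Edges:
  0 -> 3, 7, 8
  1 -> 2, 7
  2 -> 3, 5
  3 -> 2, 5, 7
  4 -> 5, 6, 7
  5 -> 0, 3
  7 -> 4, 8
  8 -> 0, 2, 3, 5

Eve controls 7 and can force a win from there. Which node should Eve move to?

4

A0 = {6}
A1: add {4} — 4 (Eve) has 4→6.
A2: add {7} — 7 (Eve) has 7→4.
A3 = A2; e.g. 0 (Adam) can still go to 3. Fixed point.
From 7, successor 4 is in the attractor (rank 1); the other successor 8 is not.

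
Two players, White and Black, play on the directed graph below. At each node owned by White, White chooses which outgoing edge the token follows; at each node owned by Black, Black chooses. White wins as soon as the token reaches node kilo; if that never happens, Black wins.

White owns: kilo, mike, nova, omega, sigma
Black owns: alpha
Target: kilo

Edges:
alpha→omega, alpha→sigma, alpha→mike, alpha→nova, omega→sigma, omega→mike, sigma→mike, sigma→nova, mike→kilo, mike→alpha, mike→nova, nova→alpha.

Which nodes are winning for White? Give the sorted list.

kilo, mike, omega, sigma

A0 = {kilo}
A1: add {mike} — mike (White) has mike→kilo.
A2: add {omega, sigma} — omega (White) has omega→mike; sigma (White) has sigma→mike.
A3 = A2; e.g. alpha (Black) can still go to nova. Fixed point.
White's winning region = {kilo, mike, omega, sigma}.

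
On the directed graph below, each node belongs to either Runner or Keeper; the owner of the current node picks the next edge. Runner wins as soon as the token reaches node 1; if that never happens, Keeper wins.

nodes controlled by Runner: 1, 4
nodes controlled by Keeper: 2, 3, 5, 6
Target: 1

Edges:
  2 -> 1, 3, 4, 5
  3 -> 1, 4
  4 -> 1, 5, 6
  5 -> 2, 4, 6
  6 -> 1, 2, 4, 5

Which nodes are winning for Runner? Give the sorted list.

A0 = {1}
A1: add {4} — 4 (Runner) has 4→1.
A2: add {3} — 3 (Keeper): all of {1, 4} already in.
A3 = A2; e.g. 2 (Keeper) can still go to 5. Fixed point.
Runner's winning region = {1, 3, 4}.

1, 3, 4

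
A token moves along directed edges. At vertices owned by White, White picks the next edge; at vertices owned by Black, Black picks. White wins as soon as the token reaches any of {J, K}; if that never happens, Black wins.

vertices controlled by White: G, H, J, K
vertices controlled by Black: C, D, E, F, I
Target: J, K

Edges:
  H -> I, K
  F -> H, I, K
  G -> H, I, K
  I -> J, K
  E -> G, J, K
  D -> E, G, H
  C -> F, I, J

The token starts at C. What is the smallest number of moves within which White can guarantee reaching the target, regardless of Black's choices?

A0 = {J, K}
A1: add {G, H, I} — G (White) has G→K; H (White) has H→K; I (Black): all of {J, K} already in.
A2: add {E, F} — E (Black): all of {G, J, K} already in; F (Black): all of {H, I, K} already in.
A3: add {C, D} — C (Black): all of {F, I, J} already in; D (Black): all of {E, G, H} already in.
A3 = all vertices. Fixed point.
C enters the attractor at level 3, so White can force the target in 3 moves from there.

3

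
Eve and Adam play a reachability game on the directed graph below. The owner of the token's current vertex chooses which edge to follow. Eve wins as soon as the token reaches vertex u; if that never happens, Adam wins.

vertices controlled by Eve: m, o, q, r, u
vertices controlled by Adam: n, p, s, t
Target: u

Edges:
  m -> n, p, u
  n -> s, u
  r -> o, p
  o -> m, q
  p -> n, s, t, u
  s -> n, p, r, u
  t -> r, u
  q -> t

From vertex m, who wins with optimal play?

A0 = {u}
A1: add {m} — m (Eve) has m→u.
m ∈ A1, so Eve can force the target.

Eve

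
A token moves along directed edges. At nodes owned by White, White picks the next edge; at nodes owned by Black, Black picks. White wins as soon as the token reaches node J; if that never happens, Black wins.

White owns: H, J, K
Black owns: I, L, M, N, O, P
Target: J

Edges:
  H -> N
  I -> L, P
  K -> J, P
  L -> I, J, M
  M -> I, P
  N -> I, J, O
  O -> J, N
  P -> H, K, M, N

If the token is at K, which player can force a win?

White

A0 = {J}
A1: add {K} — K (White) has K→J.
A2 = A1; e.g. H (White) has no edge into A1. Fixed point.
K ∈ A1, so White can force the target.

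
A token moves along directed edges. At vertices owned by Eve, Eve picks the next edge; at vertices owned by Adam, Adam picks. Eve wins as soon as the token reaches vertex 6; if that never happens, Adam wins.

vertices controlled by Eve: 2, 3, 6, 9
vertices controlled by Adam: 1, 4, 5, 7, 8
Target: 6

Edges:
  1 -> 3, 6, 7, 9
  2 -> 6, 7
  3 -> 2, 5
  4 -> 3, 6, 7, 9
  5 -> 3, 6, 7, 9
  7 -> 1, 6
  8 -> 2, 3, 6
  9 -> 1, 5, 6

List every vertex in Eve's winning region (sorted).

2, 3, 6, 8, 9

A0 = {6}
A1: add {2, 9} — 2 (Eve) has 2→6; 9 (Eve) has 9→6.
A2: add {3} — 3 (Eve) has 3→2.
A3: add {8} — 8 (Adam): all of {2, 3, 6} already in.
A4 = A3; e.g. 1 (Adam) can still go to 7. Fixed point.
Eve's winning region = {2, 3, 6, 8, 9}.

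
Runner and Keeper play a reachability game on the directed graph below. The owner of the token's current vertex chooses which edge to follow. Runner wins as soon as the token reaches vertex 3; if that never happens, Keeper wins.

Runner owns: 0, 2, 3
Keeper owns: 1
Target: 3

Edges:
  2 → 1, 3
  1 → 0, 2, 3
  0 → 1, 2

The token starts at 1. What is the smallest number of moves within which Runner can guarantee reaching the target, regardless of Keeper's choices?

A0 = {3}
A1: add {2} — 2 (Runner) has 2→3.
A2: add {0} — 0 (Runner) has 0→2.
A3: add {1} — 1 (Keeper): all of {0, 2, 3} already in.
A3 = all vertices. Fixed point.
1 enters the attractor at level 3, so Runner can force the target in 3 moves from there.

3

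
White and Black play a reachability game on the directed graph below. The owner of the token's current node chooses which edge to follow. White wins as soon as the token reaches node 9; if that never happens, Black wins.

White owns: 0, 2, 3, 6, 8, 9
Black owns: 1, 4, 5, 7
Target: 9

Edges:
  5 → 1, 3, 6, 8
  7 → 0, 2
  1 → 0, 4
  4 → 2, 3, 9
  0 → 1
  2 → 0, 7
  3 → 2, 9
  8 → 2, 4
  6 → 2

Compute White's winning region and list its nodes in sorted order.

A0 = {9}
A1: add {3} — 3 (White) has 3→9.
A2 = A1; e.g. 0 (White) has no edge into A1. Fixed point.
White's winning region = {3, 9}.

3, 9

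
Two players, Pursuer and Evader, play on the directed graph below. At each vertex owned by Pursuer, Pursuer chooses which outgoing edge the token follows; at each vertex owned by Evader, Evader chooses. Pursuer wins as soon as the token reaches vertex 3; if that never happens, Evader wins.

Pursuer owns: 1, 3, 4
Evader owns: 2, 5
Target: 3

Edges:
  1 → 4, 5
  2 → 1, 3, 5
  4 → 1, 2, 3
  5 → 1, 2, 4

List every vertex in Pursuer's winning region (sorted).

1, 3, 4

A0 = {3}
A1: add {4} — 4 (Pursuer) has 4→3.
A2: add {1} — 1 (Pursuer) has 1→4.
A3 = A2; e.g. 2 (Evader) can still go to 5. Fixed point.
Pursuer's winning region = {1, 3, 4}.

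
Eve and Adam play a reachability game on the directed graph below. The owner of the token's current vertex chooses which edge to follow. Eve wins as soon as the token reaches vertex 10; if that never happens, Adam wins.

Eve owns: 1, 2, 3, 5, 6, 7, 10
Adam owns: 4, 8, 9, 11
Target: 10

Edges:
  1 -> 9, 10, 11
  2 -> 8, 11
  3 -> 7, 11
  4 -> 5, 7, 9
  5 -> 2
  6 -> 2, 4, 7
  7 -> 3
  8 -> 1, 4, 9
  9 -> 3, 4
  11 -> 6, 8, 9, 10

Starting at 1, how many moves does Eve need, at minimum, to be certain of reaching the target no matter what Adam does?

A0 = {10}
A1: add {1} — 1 (Eve) has 1→10.
A2 = A1; e.g. 2 (Eve) has no edge into A1. Fixed point.
1 enters the attractor at level 1, so Eve can force the target in 1 move from there.

1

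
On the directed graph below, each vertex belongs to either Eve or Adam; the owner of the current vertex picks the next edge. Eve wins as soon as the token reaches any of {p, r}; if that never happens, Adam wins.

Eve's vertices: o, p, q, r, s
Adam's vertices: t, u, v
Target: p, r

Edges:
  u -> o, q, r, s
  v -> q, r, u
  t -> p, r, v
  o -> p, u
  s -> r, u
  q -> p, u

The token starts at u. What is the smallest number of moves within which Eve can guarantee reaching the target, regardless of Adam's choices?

2

A0 = {p, r}
A1: add {o, q, s} — o (Eve) has o→p; q (Eve) has q→p; s (Eve) has s→r.
A2: add {u} — u (Adam): all of {o, q, r, s} already in.
u enters the attractor at level 2, so Eve can force the target in 2 moves from there.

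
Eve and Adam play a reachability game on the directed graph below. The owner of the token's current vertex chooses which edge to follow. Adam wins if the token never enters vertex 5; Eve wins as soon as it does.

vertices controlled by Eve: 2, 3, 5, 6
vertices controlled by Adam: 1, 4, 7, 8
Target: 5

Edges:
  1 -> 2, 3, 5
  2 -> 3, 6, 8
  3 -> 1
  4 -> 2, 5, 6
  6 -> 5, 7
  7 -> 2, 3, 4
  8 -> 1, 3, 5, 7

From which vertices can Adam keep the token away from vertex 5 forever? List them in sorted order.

1, 3, 7, 8

A0 = {5}
A1: add {6} — 6 (Eve) has 6→5.
A2: add {2} — 2 (Eve) has 2→6.
A3: add {4} — 4 (Adam): all of {2, 5, 6} already in.
A4 = A3; e.g. 1 (Adam) can still go to 3. Fixed point.
Eve's attractor = {2, 4, 5, 6}; Adam avoids the target exactly from the complement.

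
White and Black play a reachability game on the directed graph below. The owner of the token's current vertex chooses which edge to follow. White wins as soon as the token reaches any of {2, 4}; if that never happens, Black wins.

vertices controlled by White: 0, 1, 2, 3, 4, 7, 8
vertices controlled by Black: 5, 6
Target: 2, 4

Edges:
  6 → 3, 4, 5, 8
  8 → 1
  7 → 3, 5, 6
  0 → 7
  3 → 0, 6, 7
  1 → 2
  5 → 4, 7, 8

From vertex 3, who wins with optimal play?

A0 = {2, 4}
A1: add {1} — 1 (White) has 1→2.
A2: add {8} — 8 (White) has 8→1.
A3 = A2; e.g. 0 (White) has no edge into A2. Fixed point.
3 never enters the attractor, so Black can avoid the target forever.

Black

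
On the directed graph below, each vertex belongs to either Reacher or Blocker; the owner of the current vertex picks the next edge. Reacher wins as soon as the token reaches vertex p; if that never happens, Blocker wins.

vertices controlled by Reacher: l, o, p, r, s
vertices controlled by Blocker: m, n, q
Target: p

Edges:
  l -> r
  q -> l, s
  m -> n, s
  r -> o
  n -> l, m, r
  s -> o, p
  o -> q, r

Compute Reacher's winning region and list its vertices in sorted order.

p, s

A0 = {p}
A1: add {s} — s (Reacher) has s→p.
A2 = A1; e.g. l (Reacher) has no edge into A1. Fixed point.
Reacher's winning region = {p, s}.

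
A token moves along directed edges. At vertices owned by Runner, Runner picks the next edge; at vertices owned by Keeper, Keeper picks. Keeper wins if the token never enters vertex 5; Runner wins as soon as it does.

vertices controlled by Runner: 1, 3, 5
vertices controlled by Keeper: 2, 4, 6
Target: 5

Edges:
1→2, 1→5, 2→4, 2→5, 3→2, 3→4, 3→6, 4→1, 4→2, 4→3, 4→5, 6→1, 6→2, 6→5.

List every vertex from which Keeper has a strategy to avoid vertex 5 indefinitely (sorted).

A0 = {5}
A1: add {1} — 1 (Runner) has 1→5.
A2 = A1; e.g. 2 (Keeper) can still go to 4. Fixed point.
Runner's attractor = {1, 5}; Keeper avoids the target exactly from the complement.

2, 3, 4, 6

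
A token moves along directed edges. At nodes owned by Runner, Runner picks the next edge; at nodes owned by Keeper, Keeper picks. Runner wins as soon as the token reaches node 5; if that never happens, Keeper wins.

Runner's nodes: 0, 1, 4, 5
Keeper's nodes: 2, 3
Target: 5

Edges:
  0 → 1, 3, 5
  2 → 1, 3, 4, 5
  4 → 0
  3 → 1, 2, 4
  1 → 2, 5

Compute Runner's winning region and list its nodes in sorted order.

A0 = {5}
A1: add {0, 1} — 0 (Runner) has 0→5; 1 (Runner) has 1→5.
A2: add {4} — 4 (Runner) has 4→0.
A3 = A2; e.g. 2 (Keeper) can still go to 3. Fixed point.
Runner's winning region = {0, 1, 4, 5}.

0, 1, 4, 5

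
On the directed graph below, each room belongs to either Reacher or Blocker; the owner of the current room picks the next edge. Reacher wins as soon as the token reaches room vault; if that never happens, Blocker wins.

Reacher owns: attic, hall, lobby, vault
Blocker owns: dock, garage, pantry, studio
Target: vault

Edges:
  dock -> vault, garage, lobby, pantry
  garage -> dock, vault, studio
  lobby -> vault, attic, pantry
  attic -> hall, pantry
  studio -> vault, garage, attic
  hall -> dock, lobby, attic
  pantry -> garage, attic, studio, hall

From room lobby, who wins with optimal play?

Reacher

A0 = {vault}
A1: add {lobby} — lobby (Reacher) has lobby→vault.
lobby ∈ A1, so Reacher can force the target.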